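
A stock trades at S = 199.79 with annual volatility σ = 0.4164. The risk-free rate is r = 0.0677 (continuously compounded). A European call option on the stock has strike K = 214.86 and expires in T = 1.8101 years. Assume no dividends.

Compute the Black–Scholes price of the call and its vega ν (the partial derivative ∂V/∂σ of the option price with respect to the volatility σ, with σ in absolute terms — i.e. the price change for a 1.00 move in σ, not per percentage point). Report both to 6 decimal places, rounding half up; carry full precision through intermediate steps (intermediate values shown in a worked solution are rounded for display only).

σ√T = 0.4164·√1.8101 = 0.560224
d₁ = (ln(S/K) + (r+σ²/2)T) / (σ√T) = (ln(199.79/214.86) + (0.0677+0.4164²/2)·1.8101) / 0.560224 = (-0.072720 + 0.279469) / 0.560224 = 0.369048
d₂ = d₁ − σ√T = 0.369048 − 0.560224 = -0.191177
e^{−rT} = e^{−0.0677·1.8101} = 0.884667
N(d₁) = 0.643954,  N(d₂) = 0.424194
Call price V = S·N(d₁) − K·e^{−rT}·N(d₂) = 128.655565 − 80.630555 = 48.025009
φ(d₁) = (1/√(2π))·e^{−d₁²/2} = 0.372679
ν = S·φ(d₁)·√T = 100.175251

price = 48.025009
ν = 100.175251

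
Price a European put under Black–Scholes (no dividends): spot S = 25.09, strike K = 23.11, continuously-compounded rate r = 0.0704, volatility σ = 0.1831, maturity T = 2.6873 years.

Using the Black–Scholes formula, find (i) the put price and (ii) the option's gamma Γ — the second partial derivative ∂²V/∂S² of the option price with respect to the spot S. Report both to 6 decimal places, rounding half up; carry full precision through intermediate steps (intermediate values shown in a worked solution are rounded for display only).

σ√T = 0.1831·√2.6873 = 0.300156
d₁ = (ln(S/K) + (r+σ²/2)T) / (σ√T) = (ln(25.09/23.11) + (0.0704+0.1831²/2)·2.6873) / 0.300156 = (0.082204 + 0.234233) / 0.300156 = 1.054242
d₂ = d₁ − σ√T = 1.054242 − 0.300156 = 0.754086
e^{−rT} = e^{−0.0704·2.6873} = 0.827633
N(−d₁) = 0.145886,  N(−d₂) = 0.225399
Put price V = K·e^{−rT}·N(−d₂) − S·N(−d₁) = 4.311109 − 3.660283 = 0.650826
φ(d₁) = (1/√(2π))·e^{−d₁²/2} = 0.228859
Γ = φ(d₁) / (S·σ·√T) = 0.030389

price = 0.650826
Γ = 0.030389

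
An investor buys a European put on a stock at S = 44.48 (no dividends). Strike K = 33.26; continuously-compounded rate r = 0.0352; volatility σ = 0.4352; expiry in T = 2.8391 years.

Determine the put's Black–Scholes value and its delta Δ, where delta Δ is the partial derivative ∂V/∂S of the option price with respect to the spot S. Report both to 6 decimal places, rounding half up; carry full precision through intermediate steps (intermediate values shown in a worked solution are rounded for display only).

price = 4.869046
Δ = -0.184236

σ√T = 0.4352·√2.8391 = 0.733296
d₁ = (ln(S/K) + (r+σ²/2)T) / (σ√T) = (ln(44.48/33.26) + (0.0352+0.4352²/2)·2.8391) / 0.733296 = (0.290684 + 0.368798) / 0.733296 = 0.899339
d₂ = d₁ − σ√T = 0.899339 − 0.733296 = 0.166044
e^{−rT} = e^{−0.0352·2.8391} = 0.904895
N(−d₁) = 0.184236,  N(−d₂) = 0.434061
Put price V = K·e^{−rT}·N(−d₂) − S·N(−d₁) = 13.063861 − 8.194814 = 4.869046
Δ = −N(−d₁) = -0.184236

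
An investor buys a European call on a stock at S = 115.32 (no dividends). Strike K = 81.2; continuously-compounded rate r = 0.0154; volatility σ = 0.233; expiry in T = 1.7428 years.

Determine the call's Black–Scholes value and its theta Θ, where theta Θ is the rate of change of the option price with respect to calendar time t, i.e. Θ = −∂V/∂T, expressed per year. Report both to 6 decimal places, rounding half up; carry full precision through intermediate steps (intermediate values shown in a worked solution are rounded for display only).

price = 37.814112
Θ = -2.608637

σ√T = 0.233·√1.7428 = 0.307595
d₁ = (ln(S/K) + (r+σ²/2)T) / (σ√T) = (ln(115.32/81.2) + (0.0154+0.233²/2)·1.7428) / 0.307595 = (0.350796 + 0.074147) / 0.307595 = 1.381498
d₂ = d₁ − σ√T = 1.381498 − 0.307595 = 1.073902
e^{−rT} = e^{−0.0154·1.7428} = 0.973518
N(d₁) = 0.916437,  N(d₂) = 0.858567
Call price V = S·N(d₁) − K·e^{−rT}·N(d₂) = 105.683515 − 67.869402 = 37.814112
φ(d₁) = (1/√(2π))·e^{−d₁²/2} = 0.153630
Θ = −S·φ(d₁)·σ/(2√T) − r·K·e^{−rT}·N(d₂) = −1.563449 − 1.045189 = -2.608637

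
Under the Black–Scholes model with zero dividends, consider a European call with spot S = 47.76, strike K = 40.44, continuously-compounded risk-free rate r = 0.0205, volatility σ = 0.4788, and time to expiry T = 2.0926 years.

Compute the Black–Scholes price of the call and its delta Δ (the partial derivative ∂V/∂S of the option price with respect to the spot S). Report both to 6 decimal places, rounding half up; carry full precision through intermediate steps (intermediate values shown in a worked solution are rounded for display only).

price = 16.732925
Δ = 0.741653

σ√T = 0.4788·√2.0926 = 0.692624
d₁ = (ln(S/K) + (r+σ²/2)T) / (σ√T) = (ln(47.76/40.44) + (0.0205+0.4788²/2)·2.0926) / 0.692624 = (0.166369 + 0.282762) / 0.692624 = 0.648449
d₂ = d₁ − σ√T = 0.648449 − 0.692624 = -0.044175
e^{−rT} = e^{−0.0205·2.0926} = 0.958009
N(d₁) = 0.741653,  N(d₂) = 0.482383
Call price V = S·N(d₁) − K·e^{−rT}·N(d₂) = 35.421334 − 18.688409 = 16.732925
Δ = N(d₁) = 0.741653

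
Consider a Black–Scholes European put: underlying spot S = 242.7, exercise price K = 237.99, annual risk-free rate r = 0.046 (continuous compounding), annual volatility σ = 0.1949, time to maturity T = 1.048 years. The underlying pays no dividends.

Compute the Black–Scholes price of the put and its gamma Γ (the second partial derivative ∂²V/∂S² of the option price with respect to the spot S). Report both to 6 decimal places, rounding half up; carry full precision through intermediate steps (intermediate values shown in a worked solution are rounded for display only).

σ√T = 0.1949·√1.048 = 0.199523
d₁ = (ln(S/K) + (r+σ²/2)T) / (σ√T) = (ln(242.7/237.99) + (0.046+0.1949²/2)·1.048) / 0.199523 = (0.019597 + 0.068113) / 0.199523 = 0.439600
d₂ = d₁ − σ√T = 0.439600 − 0.199523 = 0.240077
e^{−rT} = e^{−0.046·1.048} = 0.952936
N(−d₁) = 0.330114,  N(−d₂) = 0.405135
Put price V = K·e^{−rT}·N(−d₂) − S·N(−d₁) = 91.880298 − 80.118565 = 11.761733
φ(d₁) = (1/√(2π))·e^{−d₁²/2} = 0.362199
Γ = φ(d₁) / (S·σ·√T) = 0.007480

price = 11.761733
Γ = 0.007480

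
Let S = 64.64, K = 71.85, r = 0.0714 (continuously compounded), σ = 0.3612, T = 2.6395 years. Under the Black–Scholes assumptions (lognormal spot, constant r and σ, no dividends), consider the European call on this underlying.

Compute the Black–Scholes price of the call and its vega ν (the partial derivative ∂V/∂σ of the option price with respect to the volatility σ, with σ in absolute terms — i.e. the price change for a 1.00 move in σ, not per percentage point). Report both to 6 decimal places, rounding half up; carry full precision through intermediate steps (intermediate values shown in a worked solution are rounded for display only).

price = 17.029979
ν = 38.124387

σ√T = 0.3612·√2.6395 = 0.586825
d₁ = (ln(S/K) + (r+σ²/2)T) / (σ√T) = (ln(64.64/71.85) + (0.0714+0.3612²/2)·2.6395) / 0.586825 = (-0.105747 + 0.360642) / 0.586825 = 0.434363
d₂ = d₁ − σ√T = 0.434363 − 0.586825 = -0.152462
e^{−rT} = e^{−0.0714·2.6395} = 0.828233
N(d₁) = 0.667987,  N(d₂) = 0.439411
Call price V = S·N(d₁) − K·e^{−rT}·N(d₂) = 43.178709 − 26.148730 = 17.029979
φ(d₁) = (1/√(2π))·e^{−d₁²/2} = 0.363028
ν = S·φ(d₁)·√T = 38.124387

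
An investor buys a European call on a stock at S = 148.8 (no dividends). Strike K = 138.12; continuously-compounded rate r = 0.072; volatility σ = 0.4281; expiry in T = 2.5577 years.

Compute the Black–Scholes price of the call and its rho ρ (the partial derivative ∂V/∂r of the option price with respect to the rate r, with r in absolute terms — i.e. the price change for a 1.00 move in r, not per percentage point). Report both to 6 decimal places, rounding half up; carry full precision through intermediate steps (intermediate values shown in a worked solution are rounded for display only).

σ√T = 0.4281·√2.5577 = 0.684652
d₁ = (ln(S/K) + (r+σ²/2)T) / (σ√T) = (ln(148.8/138.12) + (0.072+0.4281²/2)·2.5577) / 0.684652 = (0.074480 + 0.418529) / 0.684652 = 0.720087
d₂ = d₁ − σ√T = 0.720087 − 0.684652 = 0.035434
e^{−rT} = e^{−0.072·2.5577} = 0.831807
N(d₁) = 0.764264,  N(d₂) = 0.514133
Call price V = S·N(d₁) − K·e^{−rT}·N(d₂) = 113.722513 − 59.068388 = 54.654126
ρ = K·T·e^{−rT}·N(d₂) = 151.079215

price = 54.654126
ρ = 151.079215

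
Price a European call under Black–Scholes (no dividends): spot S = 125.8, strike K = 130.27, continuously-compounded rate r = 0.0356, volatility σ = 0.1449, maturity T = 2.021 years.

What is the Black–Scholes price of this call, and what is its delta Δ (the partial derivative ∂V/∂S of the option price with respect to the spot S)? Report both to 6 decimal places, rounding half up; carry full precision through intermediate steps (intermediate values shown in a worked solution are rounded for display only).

price = 12.581683
Δ = 0.611323

σ√T = 0.1449·√2.021 = 0.205993
d₁ = (ln(S/K) + (r+σ²/2)T) / (σ√T) = (ln(125.8/130.27) + (0.0356+0.1449²/2)·2.021) / 0.205993 = (-0.034916 + 0.093164) / 0.205993 = 0.282768
d₂ = d₁ − σ√T = 0.282768 − 0.205993 = 0.076776
e^{−rT} = e^{−0.0356·2.021} = 0.930580
N(d₁) = 0.611323,  N(d₂) = 0.530599
Call price V = S·N(d₁) − K·e^{−rT}·N(d₂) = 76.904411 − 64.322728 = 12.581683
Δ = N(d₁) = 0.611323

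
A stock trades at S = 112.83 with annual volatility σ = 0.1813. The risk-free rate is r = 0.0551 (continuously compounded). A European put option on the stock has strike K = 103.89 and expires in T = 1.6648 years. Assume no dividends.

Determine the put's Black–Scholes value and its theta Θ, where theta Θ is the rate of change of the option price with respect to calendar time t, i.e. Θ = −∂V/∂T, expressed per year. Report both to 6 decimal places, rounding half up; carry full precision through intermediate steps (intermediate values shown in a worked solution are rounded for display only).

price = 3.187888
Θ = -0.797207

σ√T = 0.1813·√1.6648 = 0.233926
d₁ = (ln(S/K) + (r+σ²/2)T) / (σ√T) = (ln(112.83/103.89) + (0.0551+0.1813²/2)·1.6648) / 0.233926 = (0.082550 + 0.119091) / 0.233926 = 0.861985
d₂ = d₁ − σ√T = 0.861985 − 0.233926 = 0.628059
e^{−rT} = e^{−0.0551·1.6648} = 0.912351
N(−d₁) = 0.194348,  N(−d₂) = 0.264983
Put price V = K·e^{−rT}·N(−d₂) − S·N(−d₁) = 25.116165 − 21.928277 = 3.187888
φ(d₁) = (1/√(2π))·e^{−d₁²/2} = 0.275148
Θ = −S·φ(d₁)·σ/(2√T) + r·K·e^{−rT}·N(−d₂) = −2.181108 + 1.383901 = -0.797207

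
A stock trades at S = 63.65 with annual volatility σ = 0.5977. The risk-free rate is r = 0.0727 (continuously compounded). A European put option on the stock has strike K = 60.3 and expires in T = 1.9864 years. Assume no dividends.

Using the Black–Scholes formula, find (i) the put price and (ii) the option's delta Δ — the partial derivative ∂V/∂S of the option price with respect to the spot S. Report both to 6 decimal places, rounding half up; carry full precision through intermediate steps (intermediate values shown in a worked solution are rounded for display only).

price = 13.665669
Δ = -0.255652

σ√T = 0.5977·√1.9864 = 0.842397
d₁ = (ln(S/K) + (r+σ²/2)T) / (σ√T) = (ln(63.65/60.3) + (0.0727+0.5977²/2)·1.9864) / 0.842397 = (0.054067 + 0.499227) / 0.842397 = 0.656810
d₂ = d₁ − σ√T = 0.656810 − 0.842397 = -0.185587
e^{−rT} = e^{−0.0727·1.9864} = 0.865532
N(−d₁) = 0.255652,  N(−d₂) = 0.573616
Put price V = K·e^{−rT}·N(−d₂) − S·N(−d₁) = 29.937890 − 16.272221 = 13.665669
Δ = −N(−d₁) = -0.255652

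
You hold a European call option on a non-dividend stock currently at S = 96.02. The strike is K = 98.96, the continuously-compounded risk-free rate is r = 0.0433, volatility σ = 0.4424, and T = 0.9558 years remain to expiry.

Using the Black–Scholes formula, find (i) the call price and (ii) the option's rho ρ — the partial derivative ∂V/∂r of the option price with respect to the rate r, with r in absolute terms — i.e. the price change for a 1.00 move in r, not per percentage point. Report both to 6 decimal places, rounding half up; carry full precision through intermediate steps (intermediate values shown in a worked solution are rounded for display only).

price = 16.889418
ρ = 38.527337

σ√T = 0.4424·√0.9558 = 0.432512
d₁ = (ln(S/K) + (r+σ²/2)T) / (σ√T) = (ln(96.02/98.96) + (0.0433+0.4424²/2)·0.9558) / 0.432512 = (-0.030159 + 0.134920) / 0.432512 = 0.242214
d₂ = d₁ − σ√T = 0.242214 − 0.432512 = -0.190299
e^{−rT} = e^{−0.0433·0.9558} = 0.959459
N(d₁) = 0.595693,  N(d₂) = 0.424537
Call price V = S·N(d₁) − K·e^{−rT}·N(d₂) = 57.198413 − 40.308995 = 16.889418
ρ = K·T·e^{−rT}·N(d₂) = 38.527337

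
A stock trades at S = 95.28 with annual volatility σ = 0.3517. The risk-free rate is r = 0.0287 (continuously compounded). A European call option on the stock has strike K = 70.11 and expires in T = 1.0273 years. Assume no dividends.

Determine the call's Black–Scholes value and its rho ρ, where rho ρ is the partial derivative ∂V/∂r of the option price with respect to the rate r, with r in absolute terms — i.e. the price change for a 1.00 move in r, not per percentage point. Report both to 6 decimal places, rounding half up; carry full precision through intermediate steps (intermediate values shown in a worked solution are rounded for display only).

price = 29.842483
ρ = 54.397480

σ√T = 0.3517·√1.0273 = 0.356468
d₁ = (ln(S/K) + (r+σ²/2)T) / (σ√T) = (ln(95.28/70.11) + (0.0287+0.3517²/2)·1.0273) / 0.356468 = (0.306754 + 0.093018) / 0.356468 = 1.121482
d₂ = d₁ − σ√T = 1.121482 − 0.356468 = 0.765014
e^{−rT} = e^{−0.0287·1.0273} = 0.970947
N(d₁) = 0.868959,  N(d₂) = 0.777868
Call price V = S·N(d₁) − K·e^{−rT}·N(d₂) = 82.794377 − 52.951894 = 29.842483
ρ = K·T·e^{−rT}·N(d₂) = 54.397480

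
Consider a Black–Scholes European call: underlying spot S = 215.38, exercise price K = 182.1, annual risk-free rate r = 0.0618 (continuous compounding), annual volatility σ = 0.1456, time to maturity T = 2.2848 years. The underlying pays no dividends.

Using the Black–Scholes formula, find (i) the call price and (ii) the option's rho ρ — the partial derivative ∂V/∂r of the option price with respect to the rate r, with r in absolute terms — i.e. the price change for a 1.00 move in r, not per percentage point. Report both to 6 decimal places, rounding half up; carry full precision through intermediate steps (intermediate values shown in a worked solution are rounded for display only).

σ√T = 0.1456·√2.2848 = 0.220082
d₁ = (ln(S/K) + (r+σ²/2)T) / (σ√T) = (ln(215.38/182.1) + (0.0618+0.1456²/2)·2.2848) / 0.220082 = (0.167848 + 0.165419) / 0.220082 = 1.514281
d₂ = d₁ − σ√T = 1.514281 − 0.220082 = 1.294198
e^{−rT} = e^{−0.0618·2.2848} = 0.868315
N(d₁) = 0.935023,  N(d₂) = 0.902202
Call price V = S·N(d₁) − K·e^{−rT}·N(d₂) = 201.385190 − 142.656270 = 58.728920
ρ = K·T·e^{−rT}·N(d₂) = 325.941046

price = 58.728920
ρ = 325.941046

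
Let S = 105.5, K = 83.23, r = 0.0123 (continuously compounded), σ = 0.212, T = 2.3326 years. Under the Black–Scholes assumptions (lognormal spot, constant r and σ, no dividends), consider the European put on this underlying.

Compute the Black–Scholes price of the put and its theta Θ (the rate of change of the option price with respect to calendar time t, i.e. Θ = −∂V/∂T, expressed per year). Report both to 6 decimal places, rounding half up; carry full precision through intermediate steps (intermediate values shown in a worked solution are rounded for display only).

price = 3.437771
Θ = -1.548618

σ√T = 0.212·√2.3326 = 0.323784
d₁ = (ln(S/K) + (r+σ²/2)T) / (σ√T) = (ln(105.5/83.23) + (0.0123+0.212²/2)·2.3326) / 0.323784 = (0.237103 + 0.081109) / 0.323784 = 0.982790
d₂ = d₁ − σ√T = 0.982790 − 0.323784 = 0.659006
e^{−rT} = e^{−0.0123·2.3326} = 0.971717
N(−d₁) = 0.162855,  N(−d₂) = 0.254946
Put price V = K·e^{−rT}·N(−d₂) − S·N(−d₁) = 20.619005 − 17.181234 = 3.437771
φ(d₁) = (1/√(2π))·e^{−d₁²/2} = 0.246135
Θ = −S·φ(d₁)·σ/(2√T) + r·K·e^{−rT}·N(−d₂) = −1.802232 + 0.253614 = -1.548618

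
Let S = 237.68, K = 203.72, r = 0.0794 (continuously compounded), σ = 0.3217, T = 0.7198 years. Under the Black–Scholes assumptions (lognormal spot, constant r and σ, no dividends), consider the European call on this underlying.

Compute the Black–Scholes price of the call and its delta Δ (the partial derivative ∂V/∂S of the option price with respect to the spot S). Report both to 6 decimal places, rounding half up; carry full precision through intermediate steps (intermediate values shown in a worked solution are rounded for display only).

σ√T = 0.3217·√0.7198 = 0.272934
d₁ = (ln(S/K) + (r+σ²/2)T) / (σ√T) = (ln(237.68/203.72) + (0.0794+0.3217²/2)·0.7198) / 0.272934 = (0.154179 + 0.094398) / 0.272934 = 0.910761
d₂ = d₁ − σ√T = 0.910761 − 0.272934 = 0.637827
e^{−rT} = e^{−0.0794·0.7198} = 0.944450
N(d₁) = 0.818789,  N(d₂) = 0.738207
Call price V = S·N(d₁) − K·e^{−rT}·N(d₂) = 194.609840 − 142.033548 = 52.576293
Δ = N(d₁) = 0.818789

price = 52.576293
Δ = 0.818789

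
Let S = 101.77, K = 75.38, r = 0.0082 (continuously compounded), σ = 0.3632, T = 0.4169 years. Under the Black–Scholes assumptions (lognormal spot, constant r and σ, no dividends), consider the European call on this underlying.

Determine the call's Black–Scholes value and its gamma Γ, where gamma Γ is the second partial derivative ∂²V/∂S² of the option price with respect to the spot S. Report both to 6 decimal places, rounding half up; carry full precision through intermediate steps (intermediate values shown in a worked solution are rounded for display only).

σ√T = 0.3632·√0.4169 = 0.234510
d₁ = (ln(S/K) + (r+σ²/2)T) / (σ√T) = (ln(101.77/75.38) + (0.0082+0.3632²/2)·0.4169) / 0.234510 = (0.300173 + 0.030916) / 0.234510 = 1.411834
d₂ = d₁ − σ√T = 1.411834 − 0.234510 = 1.177324
e^{−rT} = e^{−0.0082·0.4169} = 0.996587
N(d₁) = 0.921001,  N(d₂) = 0.880467
Call price V = S·N(d₁) − K·e^{−rT}·N(d₂) = 93.730227 − 66.143087 = 27.587140
φ(d₁) = (1/√(2π))·e^{−d₁²/2} = 0.147257
Γ = φ(d₁) / (S·σ·√T) = 0.006170

price = 27.587140
Γ = 0.006170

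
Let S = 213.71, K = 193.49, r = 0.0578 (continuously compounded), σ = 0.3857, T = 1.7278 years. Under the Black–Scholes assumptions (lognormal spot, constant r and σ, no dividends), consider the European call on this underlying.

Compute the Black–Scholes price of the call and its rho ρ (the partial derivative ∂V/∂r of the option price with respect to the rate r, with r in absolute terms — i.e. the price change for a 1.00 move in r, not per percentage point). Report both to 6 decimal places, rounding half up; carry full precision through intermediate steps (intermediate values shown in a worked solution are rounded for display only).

price = 61.099519
ρ = 168.056114

σ√T = 0.3857·√1.7278 = 0.506986
d₁ = (ln(S/K) + (r+σ²/2)T) / (σ√T) = (ln(213.71/193.49) + (0.0578+0.3857²/2)·1.7278) / 0.506986 = (0.099394 + 0.228384) / 0.506986 = 0.646523
d₂ = d₁ − σ√T = 0.646523 − 0.506986 = 0.139537
e^{−rT} = e^{−0.0578·1.7278} = 0.904958
N(d₁) = 0.741030,  N(d₂) = 0.555487
Call price V = S·N(d₁) − K·e^{−rT}·N(d₂) = 158.365472 − 97.265953 = 61.099519
ρ = K·T·e^{−rT}·N(d₂) = 168.056114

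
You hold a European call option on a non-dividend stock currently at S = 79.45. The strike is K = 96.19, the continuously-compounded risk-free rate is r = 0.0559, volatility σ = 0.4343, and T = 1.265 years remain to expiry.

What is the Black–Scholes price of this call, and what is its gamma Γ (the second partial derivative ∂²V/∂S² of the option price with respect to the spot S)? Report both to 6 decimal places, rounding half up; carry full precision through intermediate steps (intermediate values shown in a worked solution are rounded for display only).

price = 11.708037
Γ = 0.010280

σ√T = 0.4343·√1.265 = 0.488467
d₁ = (ln(S/K) + (r+σ²/2)T) / (σ√T) = (ln(79.45/96.19) + (0.0559+0.4343²/2)·1.265) / 0.488467 = (-0.191198 + 0.190013) / 0.488467 = -0.002424
d₂ = d₁ − σ√T = -0.002424 − 0.488467 = -0.490891
e^{−rT} = e^{−0.0559·1.265} = 0.931729
N(d₁) = 0.499033,  N(d₂) = 0.311752
Call price V = S·N(d₁) − K·e^{−rT}·N(d₂) = 39.648167 − 27.940129 = 11.708037
φ(d₁) = (1/√(2π))·e^{−d₁²/2} = 0.398941
Γ = φ(d₁) / (S·σ·√T) = 0.010280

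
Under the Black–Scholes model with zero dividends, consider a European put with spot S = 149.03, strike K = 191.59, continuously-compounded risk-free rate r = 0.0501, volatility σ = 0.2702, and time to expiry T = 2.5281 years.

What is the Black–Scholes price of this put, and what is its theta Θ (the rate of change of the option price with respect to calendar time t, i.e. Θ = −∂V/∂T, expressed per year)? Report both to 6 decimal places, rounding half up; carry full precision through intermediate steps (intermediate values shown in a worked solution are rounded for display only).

σ√T = 0.2702·√2.5281 = 0.429618
d₁ = (ln(S/K) + (r+σ²/2)T) / (σ√T) = (ln(149.03/191.59) + (0.0501+0.2702²/2)·2.5281) / 0.429618 = (-0.251210 + 0.218944) / 0.429618 = -0.075105
d₂ = d₁ − σ√T = -0.075105 − 0.429618 = -0.504723
e^{−rT} = e^{−0.0501·2.5281} = 0.881035
N(−d₁) = 0.529934,  N(−d₂) = 0.693123
Put price V = K·e^{−rT}·N(−d₂) − S·N(−d₁) = 116.997485 − 78.976121 = 38.021365
φ(d₁) = (1/√(2π))·e^{−d₁²/2} = 0.397819
Θ = −S·φ(d₁)·σ/(2√T) + r·K·e^{−rT}·N(−d₂) = −5.037524 + 5.861574 = 0.824050

price = 38.021365
Θ = 0.824050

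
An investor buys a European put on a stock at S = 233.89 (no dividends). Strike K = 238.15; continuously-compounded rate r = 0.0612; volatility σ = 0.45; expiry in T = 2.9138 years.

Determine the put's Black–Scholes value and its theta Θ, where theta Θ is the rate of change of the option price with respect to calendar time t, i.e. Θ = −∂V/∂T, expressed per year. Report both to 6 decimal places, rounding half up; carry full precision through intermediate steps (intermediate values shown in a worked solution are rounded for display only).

σ√T = 0.45·√2.9138 = 0.768144
d₁ = (ln(S/K) + (r+σ²/2)T) / (σ√T) = (ln(233.89/238.15) + (0.0612+0.45²/2)·2.9138) / 0.768144 = (-0.018050 + 0.473347) / 0.768144 = 0.592724
d₂ = d₁ − σ√T = 0.592724 − 0.768144 = -0.175420
e^{−rT} = e^{−0.0612·2.9138} = 0.836671
N(−d₁) = 0.276683,  N(−d₂) = 0.569625
Put price V = K·e^{−rT}·N(−d₂) − S·N(−d₁) = 113.499593 − 64.713384 = 48.786209
φ(d₁) = (1/√(2π))·e^{−d₁²/2} = 0.334674
Θ = −S·φ(d₁)·σ/(2√T) + r·K·e^{−rT}·N(−d₂) = −10.317770 + 6.946175 = -3.371595

price = 48.786209
Θ = -3.371595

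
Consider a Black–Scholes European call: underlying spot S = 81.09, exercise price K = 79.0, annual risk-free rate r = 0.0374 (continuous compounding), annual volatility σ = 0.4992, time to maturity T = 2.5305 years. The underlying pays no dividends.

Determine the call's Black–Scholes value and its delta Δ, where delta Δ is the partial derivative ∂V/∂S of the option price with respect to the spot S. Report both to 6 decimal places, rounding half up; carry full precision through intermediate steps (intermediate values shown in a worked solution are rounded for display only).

σ√T = 0.4992·√2.5305 = 0.794105
d₁ = (ln(S/K) + (r+σ²/2)T) / (σ√T) = (ln(81.09/79.0) + (0.0374+0.4992²/2)·2.5305) / 0.794105 = (0.026112 + 0.409942) / 0.794105 = 0.549114
d₂ = d₁ − σ√T = 0.549114 − 0.794105 = -0.244991
e^{−rT} = e^{−0.0374·2.5305} = 0.909700
N(d₁) = 0.708536,  N(d₂) = 0.403232
Call price V = S·N(d₁) − K·e^{−rT}·N(d₂) = 57.455203 − 28.978758 = 28.476445
Δ = N(d₁) = 0.708536

price = 28.476445
Δ = 0.708536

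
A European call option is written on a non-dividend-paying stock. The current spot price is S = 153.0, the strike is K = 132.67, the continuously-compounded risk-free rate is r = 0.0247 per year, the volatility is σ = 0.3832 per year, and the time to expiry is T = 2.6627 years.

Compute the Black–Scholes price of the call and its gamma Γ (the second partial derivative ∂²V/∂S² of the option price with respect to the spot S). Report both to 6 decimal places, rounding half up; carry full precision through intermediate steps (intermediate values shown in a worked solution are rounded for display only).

price = 50.213103
Γ = 0.003385

σ√T = 0.3832·√2.6627 = 0.625297
d₁ = (ln(S/K) + (r+σ²/2)T) / (σ√T) = (ln(153.0/132.67) + (0.0247+0.3832²/2)·2.6627) / 0.625297 = (0.142573 + 0.261267) / 0.625297 = 0.645837
d₂ = d₁ − σ√T = 0.645837 − 0.625297 = 0.020540
e^{−rT} = e^{−0.0247·2.6627} = 0.936347
N(d₁) = 0.740808,  N(d₂) = 0.508194
Call price V = S·N(d₁) − K·e^{−rT}·N(d₂) = 113.343553 − 63.130450 = 50.213103
φ(d₁) = (1/√(2π))·e^{−d₁²/2} = 0.323845
Γ = φ(d₁) / (S·σ·√T) = 0.003385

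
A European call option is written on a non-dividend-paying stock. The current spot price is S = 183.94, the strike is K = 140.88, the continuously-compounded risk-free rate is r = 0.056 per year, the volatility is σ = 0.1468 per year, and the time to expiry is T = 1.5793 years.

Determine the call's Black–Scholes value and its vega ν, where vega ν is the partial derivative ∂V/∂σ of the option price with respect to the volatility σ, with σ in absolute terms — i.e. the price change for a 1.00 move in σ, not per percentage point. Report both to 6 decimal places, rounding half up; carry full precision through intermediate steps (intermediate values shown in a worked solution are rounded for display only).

σ√T = 0.1468·√1.5793 = 0.184484
d₁ = (ln(S/K) + (r+σ²/2)T) / (σ√T) = (ln(183.94/140.88) + (0.056+0.1468²/2)·1.5793) / 0.184484 = (0.266701 + 0.105458) / 0.184484 = 2.017299
d₂ = d₁ − σ√T = 2.017299 − 0.184484 = 1.832815
e^{−rT} = e^{−0.056·1.5793} = 0.915357
N(d₁) = 0.978168,  N(d₂) = 0.966585
Call price V = S·N(d₁) − K·e^{−rT}·N(d₂) = 179.924192 − 124.646482 = 55.277710
φ(d₁) = (1/√(2π))·e^{−d₁²/2} = 0.052147
ν = S·φ(d₁)·√T = 12.054214

price = 55.277710
ν = 12.054214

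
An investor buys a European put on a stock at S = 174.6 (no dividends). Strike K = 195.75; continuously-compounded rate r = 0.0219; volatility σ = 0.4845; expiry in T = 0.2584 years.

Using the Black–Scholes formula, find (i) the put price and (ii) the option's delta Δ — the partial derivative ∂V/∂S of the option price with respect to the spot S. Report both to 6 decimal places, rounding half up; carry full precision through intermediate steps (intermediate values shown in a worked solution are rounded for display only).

price = 29.839700
Δ = -0.624810

σ√T = 0.4845·√0.2584 = 0.246286
d₁ = (ln(S/K) + (r+σ²/2)T) / (σ√T) = (ln(174.6/195.75) + (0.0219+0.4845²/2)·0.2584) / 0.246286 = (-0.114341 + 0.035987) / 0.246286 = -0.318139
d₂ = d₁ − σ√T = -0.318139 − 0.246286 = -0.564425
e^{−rT} = e^{−0.0219·0.2584} = 0.994357
N(−d₁) = 0.624810,  N(−d₂) = 0.713768
Put price V = K·e^{−rT}·N(−d₂) − S·N(−d₁) = 138.931584 − 109.091884 = 29.839700
Δ = −N(−d₁) = -0.624810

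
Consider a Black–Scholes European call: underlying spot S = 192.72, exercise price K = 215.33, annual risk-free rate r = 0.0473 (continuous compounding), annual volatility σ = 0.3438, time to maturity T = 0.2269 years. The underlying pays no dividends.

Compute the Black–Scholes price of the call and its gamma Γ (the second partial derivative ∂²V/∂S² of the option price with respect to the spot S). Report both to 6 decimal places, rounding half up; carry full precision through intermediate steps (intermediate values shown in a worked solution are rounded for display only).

σ√T = 0.3438·√0.2269 = 0.163766
d₁ = (ln(S/K) + (r+σ²/2)T) / (σ√T) = (ln(192.72/215.33) + (0.0473+0.3438²/2)·0.2269) / 0.163766 = (-0.110933 + 0.024142) / 0.163766 = -0.529973
d₂ = d₁ − σ√T = -0.529973 − 0.163766 = -0.693739
e^{−rT} = e^{−0.0473·0.2269} = 0.989325
N(d₁) = 0.298065,  N(d₂) = 0.243923
Call price V = S·N(d₁) − K·e^{−rT}·N(d₂) = 57.443166 − 51.963269 = 5.479897
φ(d₁) = (1/√(2π))·e^{−d₁²/2} = 0.346673
Γ = φ(d₁) / (S·σ·√T) = 0.010984

price = 5.479897
Γ = 0.010984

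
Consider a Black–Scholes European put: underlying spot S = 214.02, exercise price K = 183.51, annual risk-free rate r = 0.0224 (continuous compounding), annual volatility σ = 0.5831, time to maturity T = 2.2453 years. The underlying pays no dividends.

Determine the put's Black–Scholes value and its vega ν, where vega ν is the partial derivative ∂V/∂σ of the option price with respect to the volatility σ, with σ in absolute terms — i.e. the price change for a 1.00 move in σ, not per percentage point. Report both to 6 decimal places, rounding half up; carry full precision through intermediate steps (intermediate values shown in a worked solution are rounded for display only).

price = 47.529887
ν = 102.185959

σ√T = 0.5831·√2.2453 = 0.873736
d₁ = (ln(S/K) + (r+σ²/2)T) / (σ√T) = (ln(214.02/183.51) + (0.0224+0.5831²/2)·2.2453) / 0.873736 = (0.153800 + 0.432002) / 0.873736 = 0.670457
d₂ = d₁ − σ√T = 0.670457 − 0.873736 = -0.203279
e^{−rT} = e^{−0.0224·2.2453} = 0.950949
N(−d₁) = 0.251283,  N(−d₂) = 0.580542
Put price V = K·e^{−rT}·N(−d₂) − S·N(−d₁) = 101.309537 − 53.779649 = 47.529887
φ(d₁) = (1/√(2π))·e^{−d₁²/2} = 0.318640
ν = S·φ(d₁)·√T = 102.185959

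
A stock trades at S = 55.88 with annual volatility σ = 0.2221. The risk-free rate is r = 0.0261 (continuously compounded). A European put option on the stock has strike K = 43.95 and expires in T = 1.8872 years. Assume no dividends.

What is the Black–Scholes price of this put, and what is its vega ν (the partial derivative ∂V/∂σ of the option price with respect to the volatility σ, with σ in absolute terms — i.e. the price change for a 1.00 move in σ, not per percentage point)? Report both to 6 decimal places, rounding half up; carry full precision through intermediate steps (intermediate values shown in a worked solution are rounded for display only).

σ√T = 0.2221·√1.8872 = 0.305111
d₁ = (ln(S/K) + (r+σ²/2)T) / (σ√T) = (ln(55.88/43.95) + (0.0261+0.2221²/2)·1.8872) / 0.305111 = (0.240154 + 0.095802) / 0.305111 = 1.101096
d₂ = d₁ − σ√T = 1.101096 − 0.305111 = 0.795985
e^{−rT} = e^{−0.0261·1.8872} = 0.951937
N(−d₁) = 0.135428,  N(−d₂) = 0.213020
Put price V = K·e^{−rT}·N(−d₂) − S·N(−d₁) = 8.912274 − 7.567690 = 1.344584
φ(d₁) = (1/√(2π))·e^{−d₁²/2} = 0.217590
ν = S·φ(d₁)·√T = 16.703351

price = 1.344584
ν = 16.703351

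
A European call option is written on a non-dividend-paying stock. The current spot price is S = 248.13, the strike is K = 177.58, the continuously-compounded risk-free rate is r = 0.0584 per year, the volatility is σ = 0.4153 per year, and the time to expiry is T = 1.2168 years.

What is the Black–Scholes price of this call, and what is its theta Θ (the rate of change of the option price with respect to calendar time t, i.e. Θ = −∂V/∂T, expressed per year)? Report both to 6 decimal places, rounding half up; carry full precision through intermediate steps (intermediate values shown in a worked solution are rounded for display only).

price = 92.152770
Θ = -17.202884

σ√T = 0.4153·√1.2168 = 0.458112
d₁ = (ln(S/K) + (r+σ²/2)T) / (σ√T) = (ln(248.13/177.58) + (0.0584+0.4153²/2)·1.2168) / 0.458112 = (0.334532 + 0.175994) / 0.458112 = 1.114413
d₂ = d₁ − σ√T = 1.114413 − 0.458112 = 0.656301
e^{−rT} = e^{−0.0584·1.2168} = 0.931405
N(d₁) = 0.867449,  N(d₂) = 0.744185
Call price V = S·N(d₁) − K·e^{−rT}·N(d₂) = 215.240130 − 123.087360 = 92.152770
φ(d₁) = (1/√(2π))·e^{−d₁²/2} = 0.214403
Θ = −S·φ(d₁)·σ/(2√T) − r·K·e^{−rT}·N(d₂) = −10.014582 − 7.188302 = -17.202884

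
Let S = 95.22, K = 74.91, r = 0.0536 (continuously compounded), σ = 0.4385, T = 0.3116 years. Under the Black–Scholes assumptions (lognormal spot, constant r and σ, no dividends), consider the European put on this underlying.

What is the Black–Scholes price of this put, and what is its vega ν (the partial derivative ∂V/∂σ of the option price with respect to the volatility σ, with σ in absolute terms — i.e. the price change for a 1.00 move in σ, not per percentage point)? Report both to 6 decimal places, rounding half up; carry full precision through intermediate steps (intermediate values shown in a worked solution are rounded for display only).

price = 1.549076
ν = 10.686169

σ√T = 0.4385·√0.3116 = 0.244776
d₁ = (ln(S/K) + (r+σ²/2)T) / (σ√T) = (ln(95.22/74.91) + (0.0536+0.4385²/2)·0.3116) / 0.244776 = (0.239903 + 0.046659) / 0.244776 = 1.170712
d₂ = d₁ − σ√T = 1.170712 − 0.244776 = 0.925937
e^{−rT} = e^{−0.0536·0.3116} = 0.983437
N(−d₁) = 0.120857,  N(−d₂) = 0.177239
Put price V = K·e^{−rT}·N(−d₂) − S·N(−d₁) = 13.057100 − 11.508024 = 1.549076
φ(d₁) = (1/√(2π))·e^{−d₁²/2} = 0.201046
ν = S·φ(d₁)·√T = 10.686169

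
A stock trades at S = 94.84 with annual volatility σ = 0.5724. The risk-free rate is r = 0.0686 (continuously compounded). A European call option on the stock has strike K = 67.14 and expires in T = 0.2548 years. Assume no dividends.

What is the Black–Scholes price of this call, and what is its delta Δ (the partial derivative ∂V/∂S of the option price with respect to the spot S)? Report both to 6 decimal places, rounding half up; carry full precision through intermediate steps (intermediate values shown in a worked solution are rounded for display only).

σ√T = 0.5724·√0.2548 = 0.288934
d₁ = (ln(S/K) + (r+σ²/2)T) / (σ√T) = (ln(94.84/67.14) + (0.0686+0.5724²/2)·0.2548) / 0.288934 = (0.345411 + 0.059221) / 0.288934 = 1.400429
d₂ = d₁ − σ√T = 1.400429 − 0.288934 = 1.111494
e^{−rT} = e^{−0.0686·0.2548} = 0.982673
N(d₁) = 0.919308,  N(d₂) = 0.866822
Call price V = S·N(d₁) − K·e^{−rT}·N(d₂) = 87.187124 − 57.190013 = 29.997112
Δ = N(d₁) = 0.919308

price = 29.997112
Δ = 0.919308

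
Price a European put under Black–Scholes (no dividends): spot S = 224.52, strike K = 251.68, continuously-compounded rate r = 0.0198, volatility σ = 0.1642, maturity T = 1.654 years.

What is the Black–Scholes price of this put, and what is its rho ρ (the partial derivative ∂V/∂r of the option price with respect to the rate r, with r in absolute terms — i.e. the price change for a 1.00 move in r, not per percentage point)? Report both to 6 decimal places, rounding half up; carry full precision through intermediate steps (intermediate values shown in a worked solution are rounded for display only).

σ√T = 0.1642·√1.654 = 0.211174
d₁ = (ln(S/K) + (r+σ²/2)T) / (σ√T) = (ln(224.52/251.68) + (0.0198+0.1642²/2)·1.654) / 0.211174 = (-0.114194 + 0.055046) / 0.211174 = -0.280087
d₂ = d₁ − σ√T = -0.280087 − 0.211174 = -0.491261
e^{−rT} = e^{−0.0198·1.654} = 0.967781
N(−d₁) = 0.610295,  N(−d₂) = 0.688379
Put price V = K·e^{−rT}·N(−d₂) − S·N(−d₁) = 167.669332 − 137.023356 = 30.645977
ρ = −K·T·e^{−rT}·N(−d₂) = -277.325076

price = 30.645977
ρ = -277.325076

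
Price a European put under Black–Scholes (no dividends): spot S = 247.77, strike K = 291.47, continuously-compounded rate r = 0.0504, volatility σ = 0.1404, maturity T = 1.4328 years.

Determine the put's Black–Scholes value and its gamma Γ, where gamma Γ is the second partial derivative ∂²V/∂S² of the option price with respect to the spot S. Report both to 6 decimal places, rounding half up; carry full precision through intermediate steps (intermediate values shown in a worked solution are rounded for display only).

price = 31.510375
Γ = 0.008647

σ√T = 0.1404·√1.4328 = 0.168058
d₁ = (ln(S/K) + (r+σ²/2)T) / (σ√T) = (ln(247.77/291.47) + (0.0504+0.1404²/2)·1.4328) / 0.168058 = (-0.162436 + 0.086335) / 0.168058 = -0.452827
d₂ = d₁ − σ√T = -0.452827 − 0.168058 = -0.620885
e^{−rT} = e^{−0.0504·1.4328} = 0.930333
N(−d₁) = 0.674663,  N(−d₂) = 0.732662
Put price V = K·e^{−rT}·N(−d₂) − S·N(−d₁) = 198.671686 − 167.161311 = 31.510375
φ(d₁) = (1/√(2π))·e^{−d₁²/2} = 0.360067
Γ = φ(d₁) / (S·σ·√T) = 0.008647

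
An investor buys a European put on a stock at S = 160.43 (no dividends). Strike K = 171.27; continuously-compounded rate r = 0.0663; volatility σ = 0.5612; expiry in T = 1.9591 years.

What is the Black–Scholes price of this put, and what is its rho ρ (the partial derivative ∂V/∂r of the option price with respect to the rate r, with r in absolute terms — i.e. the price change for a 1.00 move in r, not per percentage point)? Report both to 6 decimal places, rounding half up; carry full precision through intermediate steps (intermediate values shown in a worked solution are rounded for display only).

σ√T = 0.5612·√1.9591 = 0.785500
d₁ = (ln(S/K) + (r+σ²/2)T) / (σ√T) = (ln(160.43/171.27) + (0.0663+0.5612²/2)·1.9591) / 0.785500 = (-0.065384 + 0.438393) / 0.785500 = 0.474869
d₂ = d₁ − σ√T = 0.474869 − 0.785500 = -0.310630
e^{−rT} = e^{−0.0663·1.9591} = 0.878193
N(−d₁) = 0.317440,  N(−d₂) = 0.621959
Put price V = K·e^{−rT}·N(−d₂) − S·N(−d₁) = 93.547760 − 50.926914 = 42.620846
ρ = −K·T·e^{−rT}·N(−d₂) = -183.269417

price = 42.620846
ρ = -183.269417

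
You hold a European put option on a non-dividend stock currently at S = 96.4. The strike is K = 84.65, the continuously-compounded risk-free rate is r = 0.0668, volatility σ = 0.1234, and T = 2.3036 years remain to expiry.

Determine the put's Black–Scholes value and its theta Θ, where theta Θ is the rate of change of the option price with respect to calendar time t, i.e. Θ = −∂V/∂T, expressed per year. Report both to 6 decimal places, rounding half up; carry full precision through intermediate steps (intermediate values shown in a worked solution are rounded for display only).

price = 0.441617
Θ = -0.052455

σ√T = 0.1234·√2.3036 = 0.187292
d₁ = (ln(S/K) + (r+σ²/2)T) / (σ√T) = (ln(96.4/84.65) + (0.0668+0.1234²/2)·2.3036) / 0.187292 = (0.129981 + 0.171420) / 0.187292 = 1.609257
d₂ = d₁ − σ√T = 1.609257 − 0.187292 = 1.421966
e^{−rT} = e^{−0.0668·2.3036} = 0.857374
N(−d₁) = 0.053780,  N(−d₂) = 0.077518
Put price V = K·e^{−rT}·N(−d₂) − S·N(−d₁) = 5.626012 − 5.184395 = 0.441617
φ(d₁) = (1/√(2π))·e^{−d₁²/2} = 0.109285
Θ = −S·φ(d₁)·σ/(2√T) + r·K·e^{−rT}·N(−d₂) = −0.428273 + 0.375818 = -0.052455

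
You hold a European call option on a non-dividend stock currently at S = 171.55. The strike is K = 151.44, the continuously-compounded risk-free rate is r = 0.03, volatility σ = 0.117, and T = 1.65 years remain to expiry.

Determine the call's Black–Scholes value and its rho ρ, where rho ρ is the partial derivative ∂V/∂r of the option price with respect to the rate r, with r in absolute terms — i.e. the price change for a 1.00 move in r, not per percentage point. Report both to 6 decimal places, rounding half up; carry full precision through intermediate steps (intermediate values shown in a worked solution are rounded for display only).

σ√T = 0.117·√1.65 = 0.150289
d₁ = (ln(S/K) + (r+σ²/2)T) / (σ√T) = (ln(171.55/151.44) + (0.03+0.117²/2)·1.65) / 0.150289 = (0.124685 + 0.060793) / 0.150289 = 1.234145
d₂ = d₁ − σ√T = 1.234145 − 0.150289 = 1.083856
e^{−rT} = e^{−0.03·1.65} = 0.951705
N(d₁) = 0.891426,  N(d₂) = 0.860786
Call price V = S·N(d₁) − K·e^{−rT}·N(d₂) = 152.924054 − 124.061786 = 28.862269
ρ = K·T·e^{−rT}·N(d₂) = 204.701946

price = 28.862269
ρ = 204.701946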